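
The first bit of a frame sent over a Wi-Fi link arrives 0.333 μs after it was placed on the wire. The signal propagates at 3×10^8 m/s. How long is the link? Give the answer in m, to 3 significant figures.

99.9 m

d = s × t_prop = 300000000 × 3.33e-07 = 99.9 m.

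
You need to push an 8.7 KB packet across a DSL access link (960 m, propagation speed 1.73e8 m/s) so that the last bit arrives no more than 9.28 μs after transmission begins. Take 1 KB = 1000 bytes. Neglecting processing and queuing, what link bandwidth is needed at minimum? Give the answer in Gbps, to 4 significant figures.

18.66 Gbps

L = 69600 bits.
Propagation delay = 960 / 173000000 = 5.54913 μs.
Transmission budget = 9.28 − 5.54913 = 3.73087 μs.
R ≥ L / t_tx = 69600 bits / 3.73087e-06 s = 18.66 Gbps.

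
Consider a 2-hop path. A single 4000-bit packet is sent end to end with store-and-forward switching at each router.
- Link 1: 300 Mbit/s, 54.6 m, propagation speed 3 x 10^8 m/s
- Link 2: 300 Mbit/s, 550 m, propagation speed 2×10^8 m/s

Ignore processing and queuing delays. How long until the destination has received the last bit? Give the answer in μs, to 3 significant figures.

29.6 μs

Transmission delay per hop = L/R = 4000/300000000 = 13.3333 μs; 2 hops → 26.6667 μs.
Propagation delays (d/s per hop): 0.182, 2.75 μs; sum = 2.932 μs.
End-to-end = 29.6 μs.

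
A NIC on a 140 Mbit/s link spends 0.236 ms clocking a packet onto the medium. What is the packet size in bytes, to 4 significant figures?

L = R × t_tx = 140000000 b/s × 0.000236 s = 33040 bits.
In bytes: 33040 / 8 = 4130 bytes.

4130 bytes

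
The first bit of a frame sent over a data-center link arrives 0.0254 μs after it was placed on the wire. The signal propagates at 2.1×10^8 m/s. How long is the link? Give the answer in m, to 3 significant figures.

5.33 m

d = s × t_prop = 210000000 × 2.54e-08 = 5.33 m.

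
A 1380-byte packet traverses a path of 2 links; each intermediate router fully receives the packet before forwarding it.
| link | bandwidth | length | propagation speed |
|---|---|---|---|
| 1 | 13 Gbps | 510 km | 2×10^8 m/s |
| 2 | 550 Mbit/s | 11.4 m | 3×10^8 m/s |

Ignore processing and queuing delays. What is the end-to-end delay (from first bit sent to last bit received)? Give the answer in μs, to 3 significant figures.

2570 μs

L = 1380 × 8 = 11040 bits.
Transmission delays (L/R per hop): 0.849231, 20.0727 μs; sum = 20.922 μs.
Propagation delays (d/s per hop): 2550, 0.038 μs; sum = 2550.04 μs.
End-to-end = 2570 μs.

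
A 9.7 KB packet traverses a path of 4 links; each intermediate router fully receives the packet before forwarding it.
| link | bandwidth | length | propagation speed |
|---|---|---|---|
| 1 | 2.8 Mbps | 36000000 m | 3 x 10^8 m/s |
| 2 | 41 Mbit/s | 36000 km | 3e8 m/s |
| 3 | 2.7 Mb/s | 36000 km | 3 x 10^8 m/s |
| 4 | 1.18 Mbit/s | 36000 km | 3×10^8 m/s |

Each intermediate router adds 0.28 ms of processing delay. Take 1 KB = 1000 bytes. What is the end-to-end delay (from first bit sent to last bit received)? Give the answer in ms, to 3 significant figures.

L = 77600 bits.
Transmission delays (L/R per hop): 27.7143, 1.89268, 28.7407, 65.7627 ms; sum = 124.11 ms.
Propagation delays (d/s per hop): 120, 120, 120, 120 ms; sum = 480 ms.
Processing at 3 router(s): 3 × 0.28 ms = 0.84 ms.
End-to-end = 605 ms.

605 ms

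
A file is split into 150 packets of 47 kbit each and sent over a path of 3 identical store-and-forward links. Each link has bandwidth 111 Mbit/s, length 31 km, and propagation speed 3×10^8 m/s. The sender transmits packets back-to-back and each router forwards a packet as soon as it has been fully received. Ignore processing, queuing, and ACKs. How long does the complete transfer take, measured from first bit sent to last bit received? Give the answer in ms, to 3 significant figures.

Per-hop transmission t_tx = L/R = 47000/111000000 = 0.423423 ms.
Per-hop propagation t_prop = 31000/300000000 = 0.103333 ms.
Pipeline fill: first packet needs 3·t_tx to clear all hops; remaining 149 packets each add one t_tx.
Total = (3+150-1)·t_tx + 3·t_prop = 152·0.423423 + 3·0.103333 = 64.7 ms.

64.7 ms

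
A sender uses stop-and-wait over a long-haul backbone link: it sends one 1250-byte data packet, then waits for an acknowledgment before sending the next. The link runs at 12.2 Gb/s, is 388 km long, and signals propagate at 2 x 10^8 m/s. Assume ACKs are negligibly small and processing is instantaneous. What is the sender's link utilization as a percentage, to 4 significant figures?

t_tx = L/R = 10000/12200000000 = 8.19672e-07 s.
t_prop = 388000/200000000 = 0.00194 s; RTT = 0.00388 s.
Cycle = t_tx + RTT = 0.00388082 s.
Utilization = t_tx / cycle = 8.19672e-07/0.00388082 = 0.02112 %.

0.02112 %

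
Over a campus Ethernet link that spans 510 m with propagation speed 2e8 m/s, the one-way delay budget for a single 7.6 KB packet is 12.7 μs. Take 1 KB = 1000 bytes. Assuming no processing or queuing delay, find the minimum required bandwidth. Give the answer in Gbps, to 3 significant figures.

5.99 Gbps

L = 60800 bits.
Propagation delay = 510 / 200000000 = 2.55 μs.
Transmission budget = 12.7 − 2.55 = 10.15 μs.
R ≥ L / t_tx = 60800 bits / 1.015e-05 s = 5.99 Gbps.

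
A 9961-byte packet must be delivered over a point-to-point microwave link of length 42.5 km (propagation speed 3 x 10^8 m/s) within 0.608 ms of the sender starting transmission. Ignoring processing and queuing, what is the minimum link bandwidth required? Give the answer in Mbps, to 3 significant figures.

171 Mbps

L = 79688 bits.
Propagation delay = 42500 / 300000000 = 0.141667 ms.
Transmission budget = 0.608 − 0.141667 = 0.466333 ms.
R ≥ L / t_tx = 79688 bits / 0.000466333 s = 171 Mbps.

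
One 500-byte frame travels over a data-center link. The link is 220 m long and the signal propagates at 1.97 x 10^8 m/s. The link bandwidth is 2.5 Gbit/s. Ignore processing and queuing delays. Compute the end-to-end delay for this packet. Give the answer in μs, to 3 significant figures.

L = 500 × 8 = 4000 bits.
Transmission delay = L/R = 4000 / 2500000000 = 1.6 μs.
Propagation delay = d/s = 220 m / 197000000 m/s = 1.11675 μs.
Total = 2.72 μs.

2.72 μs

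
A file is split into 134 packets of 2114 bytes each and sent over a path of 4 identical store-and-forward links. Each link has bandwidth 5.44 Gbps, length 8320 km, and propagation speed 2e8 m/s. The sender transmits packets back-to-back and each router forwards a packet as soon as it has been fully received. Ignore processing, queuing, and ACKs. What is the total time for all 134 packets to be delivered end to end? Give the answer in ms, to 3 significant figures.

Per-hop transmission t_tx = L/R = 16912/5440000000 = 0.00310882 ms.
Per-hop propagation t_prop = 8320000/200000000 = 41.6 ms.
Pipeline fill: first packet needs 4·t_tx to clear all hops; remaining 133 packets each add one t_tx.
Total = (4+134-1)·t_tx + 4·t_prop = 137·0.00310882 + 4·41.6 = 167 ms.

167 ms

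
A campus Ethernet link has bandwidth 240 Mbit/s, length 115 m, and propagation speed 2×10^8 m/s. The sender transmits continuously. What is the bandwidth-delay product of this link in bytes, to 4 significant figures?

17.25 bytes

Propagation delay = 115 / 200000000 = 5.75e-07 s.
BDP = R × t_prop = 240000000 × 5.75e-07 = 138 bits.
In bytes: 138/8 = 17.25 bytes.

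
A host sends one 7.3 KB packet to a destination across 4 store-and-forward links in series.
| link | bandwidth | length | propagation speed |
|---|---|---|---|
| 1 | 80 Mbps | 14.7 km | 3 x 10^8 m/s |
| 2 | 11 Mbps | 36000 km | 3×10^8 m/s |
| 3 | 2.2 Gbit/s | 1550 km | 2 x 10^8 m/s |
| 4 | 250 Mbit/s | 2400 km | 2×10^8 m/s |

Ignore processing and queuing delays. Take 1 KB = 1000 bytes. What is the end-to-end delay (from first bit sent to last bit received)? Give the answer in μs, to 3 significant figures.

146000 μs

L = 58400 bits.
Transmission delays (L/R per hop): 730, 5309.09, 26.5455, 233.6 μs; sum = 6299.24 μs.
Propagation delays (d/s per hop): 49, 120000, 7750, 12000 μs; sum = 139799 μs.
End-to-end = 146000 μs.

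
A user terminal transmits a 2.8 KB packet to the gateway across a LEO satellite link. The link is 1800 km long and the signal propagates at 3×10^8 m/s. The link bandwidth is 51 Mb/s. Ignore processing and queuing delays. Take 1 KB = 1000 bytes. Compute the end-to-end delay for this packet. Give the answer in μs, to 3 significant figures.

L = 22400 bits.
Transmission delay = L/R = 22400 / 51000000 = 439.216 μs.
Propagation delay = d/s = 1800000 m / 300000000 m/s = 6000 μs.
Total = 6440 μs.

6440 μs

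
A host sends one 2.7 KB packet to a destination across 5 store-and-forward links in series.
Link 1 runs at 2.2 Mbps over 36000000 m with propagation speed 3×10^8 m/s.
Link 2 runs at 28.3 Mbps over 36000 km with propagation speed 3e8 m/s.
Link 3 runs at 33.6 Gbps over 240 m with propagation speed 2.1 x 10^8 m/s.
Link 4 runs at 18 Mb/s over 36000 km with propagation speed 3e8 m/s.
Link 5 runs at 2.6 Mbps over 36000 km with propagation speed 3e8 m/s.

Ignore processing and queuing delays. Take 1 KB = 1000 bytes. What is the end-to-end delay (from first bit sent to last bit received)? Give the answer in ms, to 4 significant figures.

500.1 ms

L = 21600 bits.
Transmission delays (L/R per hop): 9.81818, 0.763251, 0.000642857, 1.2, 8.30769 ms; sum = 20.0898 ms.
Propagation delays (d/s per hop): 120, 120, 0.00114286, 120, 120 ms; sum = 480.001 ms.
End-to-end = 500.1 ms.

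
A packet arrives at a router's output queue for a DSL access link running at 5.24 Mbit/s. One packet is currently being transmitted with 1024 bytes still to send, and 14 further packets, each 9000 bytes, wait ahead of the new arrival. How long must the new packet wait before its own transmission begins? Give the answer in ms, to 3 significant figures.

Each queued packet: L/R = 72000/5240000 = 13.7405 ms.
14 queued → 192.366 ms.
Plus remaining 8192 bits of current packet: 1.56336 ms.
Queuing delay = 194 ms.

194 ms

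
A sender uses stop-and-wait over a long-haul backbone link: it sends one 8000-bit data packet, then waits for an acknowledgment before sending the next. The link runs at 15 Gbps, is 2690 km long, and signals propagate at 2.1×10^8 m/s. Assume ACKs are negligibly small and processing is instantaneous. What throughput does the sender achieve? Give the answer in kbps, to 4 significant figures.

312.3 kbps

t_tx = L/R = 8000/15000000000 = 5.33333e-07 s.
t_prop = 2690000/210000000 = 0.0128095 s; RTT = 0.025619 s.
Cycle = t_tx + RTT = 0.0256196 s.
Throughput = L / cycle = 8000 / 0.0256196 = 312.3 kbps.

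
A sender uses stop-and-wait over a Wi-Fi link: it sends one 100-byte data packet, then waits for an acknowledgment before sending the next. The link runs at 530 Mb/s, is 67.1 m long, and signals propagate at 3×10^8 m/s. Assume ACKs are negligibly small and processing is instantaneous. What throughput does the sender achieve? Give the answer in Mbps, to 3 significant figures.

t_tx = L/R = 800/530000000 = 1.50943e-06 s.
t_prop = 67.1/300000000 = 2.23667e-07 s; RTT = 4.47333e-07 s.
Cycle = t_tx + RTT = 1.95677e-06 s.
Throughput = L / cycle = 800 / 1.95677e-06 = 409 Mbps.

409 Mbps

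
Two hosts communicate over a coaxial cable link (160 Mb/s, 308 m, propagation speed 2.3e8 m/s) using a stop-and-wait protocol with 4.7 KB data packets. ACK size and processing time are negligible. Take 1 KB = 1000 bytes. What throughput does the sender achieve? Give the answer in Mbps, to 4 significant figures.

158.2 Mbps

t_tx = L/R = 37600/160000000 = 0.000235 s.
t_prop = 308/2.3e+08 = 1.33913e-06 s; RTT = 2.67826e-06 s.
Cycle = t_tx + RTT = 0.000237678 s.
Throughput = L / cycle = 37600 / 0.000237678 = 158.2 Mbps.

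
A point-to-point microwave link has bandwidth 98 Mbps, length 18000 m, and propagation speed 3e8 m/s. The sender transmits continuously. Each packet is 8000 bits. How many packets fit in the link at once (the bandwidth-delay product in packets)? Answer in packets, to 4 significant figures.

Propagation delay = 18000 / 300000000 = 6e-05 s.
BDP = R × t_prop = 98000000 × 6e-05 = 5880 bits.
In packets of 8000 bits: 0.7350 packets.

0.7350 packets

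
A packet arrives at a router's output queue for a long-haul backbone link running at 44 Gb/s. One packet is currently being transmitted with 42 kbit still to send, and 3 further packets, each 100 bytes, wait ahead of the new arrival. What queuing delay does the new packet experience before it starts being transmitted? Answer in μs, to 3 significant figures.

1.01 μs

Each queued packet: L/R = 800/44000000000 = 0.0181818 μs.
3 queued → 0.0545455 μs.
Plus remaining 42000 bits of current packet: 0.954545 μs.
Queuing delay = 1.01 μs.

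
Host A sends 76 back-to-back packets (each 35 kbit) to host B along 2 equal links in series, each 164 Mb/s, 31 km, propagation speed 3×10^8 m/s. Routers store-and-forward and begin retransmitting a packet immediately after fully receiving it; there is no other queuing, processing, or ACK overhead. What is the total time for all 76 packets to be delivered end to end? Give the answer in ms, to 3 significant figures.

Per-hop transmission t_tx = L/R = 35000/164000000 = 0.213415 ms.
Per-hop propagation t_prop = 31000/300000000 = 0.103333 ms.
Pipeline fill: first packet needs 2·t_tx to clear all hops; remaining 75 packets each add one t_tx.
Total = (2+76-1)·t_tx + 2·t_prop = 77·0.213415 + 2·0.103333 = 16.6 ms.

16.6 ms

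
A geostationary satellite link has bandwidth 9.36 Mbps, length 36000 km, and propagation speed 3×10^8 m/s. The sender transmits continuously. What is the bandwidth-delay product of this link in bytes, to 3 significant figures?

Propagation delay = 36000000 / 300000000 = 0.12 s.
BDP = R × t_prop = 9360000 × 0.12 = 1123200 bits.
In bytes: 1123200/8 = 140000 bytes.

140000 bytes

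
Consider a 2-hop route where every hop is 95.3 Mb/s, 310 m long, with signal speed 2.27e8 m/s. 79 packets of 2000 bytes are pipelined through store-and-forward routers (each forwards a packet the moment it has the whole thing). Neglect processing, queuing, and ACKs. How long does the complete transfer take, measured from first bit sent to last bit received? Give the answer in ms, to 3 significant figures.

Per-hop transmission t_tx = L/R = 16000/95300000 = 0.167891 ms.
Per-hop propagation t_prop = 310/227000000 = 0.00136564 ms.
Pipeline fill: first packet needs 2·t_tx to clear all hops; remaining 78 packets each add one t_tx.
Total = (2+79-1)·t_tx + 2·t_prop = 80·0.167891 + 2·0.00136564 = 13.4 ms.

13.4 ms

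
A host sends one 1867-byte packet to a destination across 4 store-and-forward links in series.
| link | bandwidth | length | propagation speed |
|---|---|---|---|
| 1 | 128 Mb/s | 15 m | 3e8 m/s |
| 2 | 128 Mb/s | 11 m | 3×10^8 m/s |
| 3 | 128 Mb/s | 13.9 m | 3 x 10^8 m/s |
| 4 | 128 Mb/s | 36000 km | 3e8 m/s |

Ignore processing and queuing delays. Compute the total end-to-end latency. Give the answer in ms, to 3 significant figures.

L = 1867 × 8 = 14936 bits.
Transmission delay per hop = L/R = 14936/128000000 = 0.116688 ms; 4 hops → 0.46675 ms.
Propagation delays (d/s per hop): 5e-05, 3.66667e-05, 4.63333e-05, 120 ms; sum = 120 ms.
End-to-end = 120 ms.

120 ms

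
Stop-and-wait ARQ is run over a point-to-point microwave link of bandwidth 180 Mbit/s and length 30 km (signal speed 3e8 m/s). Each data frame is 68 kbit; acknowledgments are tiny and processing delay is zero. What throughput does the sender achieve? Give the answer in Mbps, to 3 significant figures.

118 Mbps

t_tx = L/R = 68000/180000000 = 0.000377778 s.
t_prop = 30000/300000000 = 0.0001 s; RTT = 0.0002 s.
Cycle = t_tx + RTT = 0.000577778 s.
Throughput = L / cycle = 68000 / 0.000577778 = 118 Mbps.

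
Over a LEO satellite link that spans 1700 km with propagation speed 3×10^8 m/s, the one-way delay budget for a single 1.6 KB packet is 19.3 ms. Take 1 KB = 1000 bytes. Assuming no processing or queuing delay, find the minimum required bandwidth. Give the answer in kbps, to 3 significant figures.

L = 12800 bits.
Propagation delay = 1700000 / 300000000 = 5.66667 ms.
Transmission budget = 19.3 − 5.66667 = 13.6333 ms.
R ≥ L / t_tx = 12800 bits / 0.0136333 s = 939 kbps.

939 kbps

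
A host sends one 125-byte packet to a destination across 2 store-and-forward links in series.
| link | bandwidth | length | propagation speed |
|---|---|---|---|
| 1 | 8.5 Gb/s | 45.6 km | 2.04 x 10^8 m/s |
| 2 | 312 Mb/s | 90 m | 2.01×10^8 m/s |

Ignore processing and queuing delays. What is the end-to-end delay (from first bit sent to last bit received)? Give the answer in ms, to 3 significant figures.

L = 125 × 8 = 1000 bits.
Transmission delays (L/R per hop): 0.000117647, 0.00320513 ms; sum = 0.00332278 ms.
Propagation delays (d/s per hop): 0.223529, 0.000447761 ms; sum = 0.223977 ms.
End-to-end = 0.227 ms.

0.227 ms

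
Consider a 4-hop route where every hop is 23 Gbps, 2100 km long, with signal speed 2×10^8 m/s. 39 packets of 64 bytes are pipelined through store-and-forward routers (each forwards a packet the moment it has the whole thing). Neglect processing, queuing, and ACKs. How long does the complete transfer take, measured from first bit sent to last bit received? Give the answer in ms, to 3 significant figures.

Per-hop transmission t_tx = L/R = 512/23000000000 = 2.22609e-05 ms.
Per-hop propagation t_prop = 2100000/200000000 = 10.5 ms.
Pipeline fill: first packet needs 4·t_tx to clear all hops; remaining 38 packets each add one t_tx.
Total = (4+39-1)·t_tx + 4·t_prop = 42·2.22609e-05 + 4·10.5 = 42.0 ms.

42.0 ms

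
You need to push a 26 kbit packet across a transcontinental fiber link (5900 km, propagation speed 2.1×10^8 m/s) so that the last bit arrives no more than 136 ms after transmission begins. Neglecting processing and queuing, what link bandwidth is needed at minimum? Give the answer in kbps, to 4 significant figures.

Propagation delay = 5900000 / 210000000 = 28.0952 ms.
Transmission budget = 136 − 28.0952 = 107.905 ms.
R ≥ L / t_tx = 26000 bits / 0.107905 s = 241.0 kbps.

241.0 kbps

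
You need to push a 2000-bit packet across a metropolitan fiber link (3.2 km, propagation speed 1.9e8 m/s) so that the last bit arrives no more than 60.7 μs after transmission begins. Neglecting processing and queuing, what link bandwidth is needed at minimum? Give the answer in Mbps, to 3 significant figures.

45.6 Mbps

Propagation delay = 3200 / 190000000 = 16.8421 μs.
Transmission budget = 60.7 − 16.8421 = 43.8579 μs.
R ≥ L / t_tx = 2000 bits / 4.38579e-05 s = 45.6 Mbps.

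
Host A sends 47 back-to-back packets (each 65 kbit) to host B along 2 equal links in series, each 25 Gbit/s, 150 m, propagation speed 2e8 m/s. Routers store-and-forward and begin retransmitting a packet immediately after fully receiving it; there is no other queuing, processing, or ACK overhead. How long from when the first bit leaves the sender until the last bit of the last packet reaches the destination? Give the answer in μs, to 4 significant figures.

Per-hop transmission t_tx = L/R = 65000/25000000000 = 2.6 μs.
Per-hop propagation t_prop = 150/200000000 = 0.75 μs.
Pipeline fill: first packet needs 2·t_tx to clear all hops; remaining 46 packets each add one t_tx.
Total = (2+47-1)·t_tx + 2·t_prop = 48·2.6 + 2·0.75 = 126.3 μs.

126.3 μs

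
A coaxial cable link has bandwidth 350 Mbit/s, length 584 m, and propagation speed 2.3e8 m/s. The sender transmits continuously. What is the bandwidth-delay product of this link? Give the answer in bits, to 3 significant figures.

Propagation delay = 584 / 2.3e+08 = 2.53913e-06 s.
BDP = R × t_prop = 350000000 × 2.53913e-06 = 888.696 bits.

889 bits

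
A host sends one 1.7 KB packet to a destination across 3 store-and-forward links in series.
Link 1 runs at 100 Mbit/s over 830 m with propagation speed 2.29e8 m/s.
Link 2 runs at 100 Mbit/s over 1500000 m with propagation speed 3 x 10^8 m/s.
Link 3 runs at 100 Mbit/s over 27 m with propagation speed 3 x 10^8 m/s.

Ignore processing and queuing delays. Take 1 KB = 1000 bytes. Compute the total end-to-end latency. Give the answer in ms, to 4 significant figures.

5.412 ms

L = 13600 bits.
Transmission delay per hop = L/R = 13600/100000000 = 0.136 ms; 3 hops → 0.408 ms.
Propagation delays (d/s per hop): 0.00362445, 5, 9e-05 ms; sum = 5.00371 ms.
End-to-end = 5.412 ms.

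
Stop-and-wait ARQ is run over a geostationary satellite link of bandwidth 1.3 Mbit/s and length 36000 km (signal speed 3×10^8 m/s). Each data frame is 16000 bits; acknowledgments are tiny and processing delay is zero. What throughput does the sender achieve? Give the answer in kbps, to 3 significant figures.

63.4 kbps

t_tx = L/R = 16000/1300000 = 0.0123077 s.
t_prop = 36000000/300000000 = 0.12 s; RTT = 0.24 s.
Cycle = t_tx + RTT = 0.252308 s.
Throughput = L / cycle = 16000 / 0.252308 = 63.4 kbps.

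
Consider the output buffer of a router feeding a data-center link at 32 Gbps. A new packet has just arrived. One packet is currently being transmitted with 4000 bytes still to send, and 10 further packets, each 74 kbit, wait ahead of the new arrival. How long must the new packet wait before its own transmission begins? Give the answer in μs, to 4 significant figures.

Each queued packet: L/R = 74000/32000000000 = 2.3125 μs.
10 queued → 23.125 μs.
Plus remaining 32000 bits of current packet: 1 μs.
Queuing delay = 24.13 μs.

24.13 μs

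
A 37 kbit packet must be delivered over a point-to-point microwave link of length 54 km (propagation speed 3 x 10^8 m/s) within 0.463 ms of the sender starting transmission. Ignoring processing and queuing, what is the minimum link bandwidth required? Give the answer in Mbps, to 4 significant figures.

130.7 Mbps

Propagation delay = 54000 / 300000000 = 0.18 ms.
Transmission budget = 0.463 − 0.18 = 0.283 ms.
R ≥ L / t_tx = 37000 bits / 0.000283 s = 130.7 Mbps.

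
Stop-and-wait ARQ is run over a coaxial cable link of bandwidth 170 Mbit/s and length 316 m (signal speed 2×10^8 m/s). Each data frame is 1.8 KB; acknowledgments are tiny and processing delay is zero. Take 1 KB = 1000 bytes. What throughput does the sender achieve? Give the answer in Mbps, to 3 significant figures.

164 Mbps

t_tx = L/R = 14400/170000000 = 8.47059e-05 s.
t_prop = 316/200000000 = 1.58e-06 s; RTT = 3.16e-06 s.
Cycle = t_tx + RTT = 8.78659e-05 s.
Throughput = L / cycle = 14400 / 8.78659e-05 = 164 Mbps.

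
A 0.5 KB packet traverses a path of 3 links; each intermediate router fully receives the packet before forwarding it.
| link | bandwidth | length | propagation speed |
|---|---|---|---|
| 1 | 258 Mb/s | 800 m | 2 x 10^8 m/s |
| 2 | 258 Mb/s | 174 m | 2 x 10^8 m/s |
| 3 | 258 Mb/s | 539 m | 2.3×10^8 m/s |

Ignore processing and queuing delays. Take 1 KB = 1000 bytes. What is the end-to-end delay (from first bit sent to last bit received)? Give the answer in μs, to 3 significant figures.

53.7 μs

L = 4000 bits.
Transmission delay per hop = L/R = 4000/258000000 = 15.5039 μs; 3 hops → 46.5116 μs.
Propagation delays (d/s per hop): 4, 0.87, 2.34348 μs; sum = 7.21348 μs.
End-to-end = 53.7 μs.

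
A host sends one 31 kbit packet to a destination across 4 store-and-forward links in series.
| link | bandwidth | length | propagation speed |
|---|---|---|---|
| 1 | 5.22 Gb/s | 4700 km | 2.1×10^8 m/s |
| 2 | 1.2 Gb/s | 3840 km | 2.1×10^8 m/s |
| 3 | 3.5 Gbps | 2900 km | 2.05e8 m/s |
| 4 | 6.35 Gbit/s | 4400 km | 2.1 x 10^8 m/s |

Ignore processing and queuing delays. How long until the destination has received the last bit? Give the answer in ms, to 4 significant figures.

L = 31000 bits.
Transmission delays (L/R per hop): 0.0059387, 0.0258333, 0.00885714, 0.00488189 ms; sum = 0.0455111 ms.
Propagation delays (d/s per hop): 22.381, 18.2857, 14.1463, 20.9524 ms; sum = 75.7654 ms.
End-to-end = 75.81 ms.

75.81 ms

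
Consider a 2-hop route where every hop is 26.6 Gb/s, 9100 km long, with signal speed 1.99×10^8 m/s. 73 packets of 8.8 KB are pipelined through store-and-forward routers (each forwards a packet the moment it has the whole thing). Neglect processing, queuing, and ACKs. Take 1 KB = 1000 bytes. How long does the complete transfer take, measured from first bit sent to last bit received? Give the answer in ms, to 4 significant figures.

91.65 ms

Per-hop transmission t_tx = L/R = 70400/26600000000 = 0.00264662 ms.
Per-hop propagation t_prop = 9100000/199000000 = 45.7286 ms.
Pipeline fill: first packet needs 2·t_tx to clear all hops; remaining 72 packets each add one t_tx.
Total = (2+73-1)·t_tx + 2·t_prop = 74·0.00264662 + 2·45.7286 = 91.65 ms.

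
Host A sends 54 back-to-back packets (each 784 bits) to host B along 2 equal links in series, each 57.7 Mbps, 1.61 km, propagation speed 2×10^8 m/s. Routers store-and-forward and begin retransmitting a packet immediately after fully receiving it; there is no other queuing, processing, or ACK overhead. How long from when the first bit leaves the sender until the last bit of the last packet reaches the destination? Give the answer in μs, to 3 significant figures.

Per-hop transmission t_tx = L/R = 784/57700000 = 13.5875 μs.
Per-hop propagation t_prop = 1610/200000000 = 8.05 μs.
Pipeline fill: first packet needs 2·t_tx to clear all hops; remaining 53 packets each add one t_tx.
Total = (2+54-1)·t_tx + 2·t_prop = 55·13.5875 + 2·8.05 = 763 μs.

763 μs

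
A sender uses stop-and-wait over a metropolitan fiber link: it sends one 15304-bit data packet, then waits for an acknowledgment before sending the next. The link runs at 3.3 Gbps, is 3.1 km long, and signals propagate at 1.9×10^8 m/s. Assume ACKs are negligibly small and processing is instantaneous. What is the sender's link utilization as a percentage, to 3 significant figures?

t_tx = L/R = 15304/3300000000 = 4.63758e-06 s.
t_prop = 3100/190000000 = 1.63158e-05 s; RTT = 3.26316e-05 s.
Cycle = t_tx + RTT = 3.72692e-05 s.
Utilization = t_tx / cycle = 4.63758e-06/3.72692e-05 = 12.4 %.

12.4 %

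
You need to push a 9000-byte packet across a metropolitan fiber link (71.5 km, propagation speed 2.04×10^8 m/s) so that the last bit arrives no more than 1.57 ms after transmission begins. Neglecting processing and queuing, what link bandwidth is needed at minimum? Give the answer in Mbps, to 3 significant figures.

L = 72000 bits.
Propagation delay = 71500 / 204000000 = 0.35049 ms.
Transmission budget = 1.57 − 0.35049 = 1.21951 ms.
R ≥ L / t_tx = 72000 bits / 0.00121951 s = 59.0 Mbps.

59.0 Mbps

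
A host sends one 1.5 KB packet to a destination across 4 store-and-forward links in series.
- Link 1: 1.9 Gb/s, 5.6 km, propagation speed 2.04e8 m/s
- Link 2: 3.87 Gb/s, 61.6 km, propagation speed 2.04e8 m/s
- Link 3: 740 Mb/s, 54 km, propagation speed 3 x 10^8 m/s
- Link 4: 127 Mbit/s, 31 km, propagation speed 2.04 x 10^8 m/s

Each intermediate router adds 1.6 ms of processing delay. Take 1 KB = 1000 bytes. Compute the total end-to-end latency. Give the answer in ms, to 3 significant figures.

L = 12000 bits.
Transmission delays (L/R per hop): 0.00631579, 0.00310078, 0.0162162, 0.0944882 ms; sum = 0.120121 ms.
Propagation delays (d/s per hop): 0.027451, 0.301961, 0.18, 0.151961 ms; sum = 0.661373 ms.
Processing at 3 router(s): 3 × 1.6 ms = 4.8 ms.
End-to-end = 5.58 ms.

5.58 ms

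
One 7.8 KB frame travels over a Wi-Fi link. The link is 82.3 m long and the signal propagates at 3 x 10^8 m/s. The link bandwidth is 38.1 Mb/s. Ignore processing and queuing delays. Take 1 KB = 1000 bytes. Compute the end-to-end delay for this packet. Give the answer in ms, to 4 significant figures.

L = 62400 bits.
Transmission delay = L/R = 62400 / 38100000 = 1.6378 ms.
Propagation delay = d/s = 82.3 m / 300000000 m/s = 0.000274333 ms.
Total = 1.638 ms.

1.638 ms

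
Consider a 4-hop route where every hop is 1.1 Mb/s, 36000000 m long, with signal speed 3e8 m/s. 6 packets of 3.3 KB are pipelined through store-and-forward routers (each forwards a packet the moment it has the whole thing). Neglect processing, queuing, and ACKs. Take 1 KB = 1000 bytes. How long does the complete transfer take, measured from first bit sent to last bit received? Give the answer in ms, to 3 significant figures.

Per-hop transmission t_tx = L/R = 26400/1100000 = 24 ms.
Per-hop propagation t_prop = 36000000/300000000 = 120 ms.
Pipeline fill: first packet needs 4·t_tx to clear all hops; remaining 5 packets each add one t_tx.
Total = (4+6-1)·t_tx + 4·t_prop = 9·24 + 4·120 = 696 ms.

696 ms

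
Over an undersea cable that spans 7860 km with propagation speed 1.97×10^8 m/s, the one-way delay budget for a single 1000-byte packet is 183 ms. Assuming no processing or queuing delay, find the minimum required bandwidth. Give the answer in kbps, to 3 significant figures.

55.9 kbps

L = 8000 bits.
Propagation delay = 7860000 / 197000000 = 39.8985 ms.
Transmission budget = 183 − 39.8985 = 143.102 ms.
R ≥ L / t_tx = 8000 bits / 0.143102 s = 55.9 kbps.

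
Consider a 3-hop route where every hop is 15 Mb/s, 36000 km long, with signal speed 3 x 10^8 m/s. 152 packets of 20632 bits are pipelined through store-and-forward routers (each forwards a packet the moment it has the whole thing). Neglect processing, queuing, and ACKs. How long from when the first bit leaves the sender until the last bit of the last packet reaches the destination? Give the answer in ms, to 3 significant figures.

572 ms

Per-hop transmission t_tx = L/R = 20632/15000000 = 1.37547 ms.
Per-hop propagation t_prop = 36000000/300000000 = 120 ms.
Pipeline fill: first packet needs 3·t_tx to clear all hops; remaining 151 packets each add one t_tx.
Total = (3+152-1)·t_tx + 3·t_prop = 154·1.37547 + 3·120 = 572 ms.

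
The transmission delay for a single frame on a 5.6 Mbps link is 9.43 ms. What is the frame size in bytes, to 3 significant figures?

L = R × t_tx = 5600000 b/s × 0.00943 s = 52808 bits.
In bytes: 52808 / 8 = 6600 bytes.

6600 bytes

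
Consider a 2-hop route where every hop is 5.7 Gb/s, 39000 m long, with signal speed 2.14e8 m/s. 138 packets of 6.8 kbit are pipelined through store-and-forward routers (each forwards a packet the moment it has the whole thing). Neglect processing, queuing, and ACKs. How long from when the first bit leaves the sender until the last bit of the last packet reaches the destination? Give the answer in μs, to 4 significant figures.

Per-hop transmission t_tx = L/R = 6800/5700000000 = 1.19298 μs.
Per-hop propagation t_prop = 39000/214000000 = 182.243 μs.
Pipeline fill: first packet needs 2·t_tx to clear all hops; remaining 137 packets each add one t_tx.
Total = (2+138-1)·t_tx + 2·t_prop = 139·1.19298 + 2·182.243 = 530.3 μs.

530.3 μs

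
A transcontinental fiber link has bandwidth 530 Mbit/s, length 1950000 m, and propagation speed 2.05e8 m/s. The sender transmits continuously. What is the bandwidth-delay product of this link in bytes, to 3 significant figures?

Propagation delay = 1950000 / 2.05e+08 = 0.0095122 s.
BDP = R × t_prop = 530000000 × 0.0095122 = 5041460 bits.
In bytes: 5041460/8 = 630000 bytes.

630000 bytes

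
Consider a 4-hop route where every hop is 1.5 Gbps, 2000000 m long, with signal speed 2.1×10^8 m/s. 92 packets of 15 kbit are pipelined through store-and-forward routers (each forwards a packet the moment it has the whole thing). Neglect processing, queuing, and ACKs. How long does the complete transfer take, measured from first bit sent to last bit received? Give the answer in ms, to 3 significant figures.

39.0 ms

Per-hop transmission t_tx = L/R = 15000/1500000000 = 0.01 ms.
Per-hop propagation t_prop = 2000000/210000000 = 9.52381 ms.
Pipeline fill: first packet needs 4·t_tx to clear all hops; remaining 91 packets each add one t_tx.
Total = (4+92-1)·t_tx + 4·t_prop = 95·0.01 + 4·9.52381 = 39.0 ms.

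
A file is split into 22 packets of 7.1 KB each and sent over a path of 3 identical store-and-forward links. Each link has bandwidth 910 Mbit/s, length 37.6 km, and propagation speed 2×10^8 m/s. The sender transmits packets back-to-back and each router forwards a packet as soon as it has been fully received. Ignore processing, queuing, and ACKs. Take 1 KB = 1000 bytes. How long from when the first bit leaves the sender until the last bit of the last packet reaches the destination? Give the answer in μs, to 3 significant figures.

2060 μs

Per-hop transmission t_tx = L/R = 56800/910000000 = 62.4176 μs.
Per-hop propagation t_prop = 37600/200000000 = 188 μs.
Pipeline fill: first packet needs 3·t_tx to clear all hops; remaining 21 packets each add one t_tx.
Total = (3+22-1)·t_tx + 3·t_prop = 24·62.4176 + 3·188 = 2060 μs.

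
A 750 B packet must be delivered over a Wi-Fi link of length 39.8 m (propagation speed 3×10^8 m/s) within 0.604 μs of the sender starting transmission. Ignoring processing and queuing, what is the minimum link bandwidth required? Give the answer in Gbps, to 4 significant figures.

12.73 Gbps

L = 6000 bits.
Propagation delay = 39.8 / 300000000 = 0.132667 μs.
Transmission budget = 0.604 − 0.132667 = 0.471333 μs.
R ≥ L / t_tx = 6000 bits / 4.71333e-07 s = 12.73 Gbps.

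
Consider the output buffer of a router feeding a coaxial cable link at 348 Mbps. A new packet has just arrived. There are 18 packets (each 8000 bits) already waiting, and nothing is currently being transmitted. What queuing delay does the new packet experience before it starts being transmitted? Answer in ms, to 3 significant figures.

Each queued packet: L/R = 8000/348000000 = 0.0229885 ms.
18 queued → 0.413793 ms.
Queuing delay = 0.414 ms.

0.414 ms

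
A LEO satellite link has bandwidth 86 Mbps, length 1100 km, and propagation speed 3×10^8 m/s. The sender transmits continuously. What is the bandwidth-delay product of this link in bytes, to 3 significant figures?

39400 bytes

Propagation delay = 1100000 / 300000000 = 0.00366667 s.
BDP = R × t_prop = 86000000 × 0.00366667 = 315333 bits.
In bytes: 315333/8 = 39400 bytes.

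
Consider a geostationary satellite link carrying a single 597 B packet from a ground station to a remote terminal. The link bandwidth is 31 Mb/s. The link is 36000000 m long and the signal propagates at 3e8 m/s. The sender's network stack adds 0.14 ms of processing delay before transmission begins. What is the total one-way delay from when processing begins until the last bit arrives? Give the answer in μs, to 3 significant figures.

120000 μs

L = 597 × 8 = 4776 bits.
Transmission delay = L/R = 4776 / 31000000 = 154.065 μs.
Propagation delay = d/s = 36000000 m / 300000000 m/s = 120000 μs.
Plus processing delay 0.14 ms = 140 μs.
Total = 120000 μs.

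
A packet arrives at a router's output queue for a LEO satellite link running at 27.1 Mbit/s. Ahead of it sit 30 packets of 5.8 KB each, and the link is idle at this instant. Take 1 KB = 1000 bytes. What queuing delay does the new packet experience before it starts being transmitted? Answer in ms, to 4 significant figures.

51.37 ms

Each queued packet: L/R = 46400/27100000 = 1.71218 ms.
30 queued → 51.3653 ms.
Queuing delay = 51.37 ms.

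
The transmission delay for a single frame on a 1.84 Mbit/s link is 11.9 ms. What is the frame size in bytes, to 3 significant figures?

L = R × t_tx = 1840000 b/s × 0.0119 s = 21896 bits.
In bytes: 21896 / 8 = 2740 bytes.

2740 bytes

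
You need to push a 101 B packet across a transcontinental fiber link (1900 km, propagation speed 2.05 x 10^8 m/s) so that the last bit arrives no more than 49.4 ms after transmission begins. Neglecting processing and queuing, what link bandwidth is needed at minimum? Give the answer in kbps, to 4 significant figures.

L = 808 bits.
Propagation delay = 1900000 / 2.05e+08 = 9.26829 ms.
Transmission budget = 49.4 − 9.26829 = 40.1317 ms.
R ≥ L / t_tx = 808 bits / 0.0401317 s = 20.13 kbps.

20.13 kbps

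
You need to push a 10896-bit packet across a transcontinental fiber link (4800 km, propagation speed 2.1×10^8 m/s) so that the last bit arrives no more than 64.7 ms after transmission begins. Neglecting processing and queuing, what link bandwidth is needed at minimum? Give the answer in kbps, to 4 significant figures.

Propagation delay = 4800000 / 210000000 = 22.8571 ms.
Transmission budget = 64.7 − 22.8571 = 41.8429 ms.
R ≥ L / t_tx = 10896 bits / 0.0418429 s = 260.4 kbps.

260.4 kbps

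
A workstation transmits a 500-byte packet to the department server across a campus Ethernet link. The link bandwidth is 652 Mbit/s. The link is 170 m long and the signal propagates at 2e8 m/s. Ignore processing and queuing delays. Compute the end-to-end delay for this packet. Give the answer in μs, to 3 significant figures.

L = 500 × 8 = 4000 bits.
Transmission delay = L/R = 4000 / 652000000 = 6.13497 μs.
Propagation delay = d/s = 170 m / 200000000 m/s = 0.85 μs.
Total = 6.98 μs.

6.98 μs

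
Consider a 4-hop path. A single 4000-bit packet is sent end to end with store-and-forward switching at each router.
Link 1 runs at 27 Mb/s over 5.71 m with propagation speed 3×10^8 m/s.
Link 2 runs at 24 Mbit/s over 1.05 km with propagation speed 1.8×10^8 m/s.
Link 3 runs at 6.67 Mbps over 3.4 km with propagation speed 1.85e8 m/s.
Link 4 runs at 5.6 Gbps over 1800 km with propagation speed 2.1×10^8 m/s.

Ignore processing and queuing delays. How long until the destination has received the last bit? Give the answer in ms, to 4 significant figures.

9.511 ms

Transmission delays (L/R per hop): 0.148148, 0.166667, 0.5997, 0.000714286 ms; sum = 0.915229 ms.
Propagation delays (d/s per hop): 1.90333e-05, 0.00583333, 0.0183784, 8.57143 ms; sum = 8.59566 ms.
End-to-end = 9.511 ms.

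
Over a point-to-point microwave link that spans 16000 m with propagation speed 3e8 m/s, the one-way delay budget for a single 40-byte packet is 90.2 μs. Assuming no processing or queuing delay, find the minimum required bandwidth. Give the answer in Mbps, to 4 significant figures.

8.680 Mbps

L = 320 bits.
Propagation delay = 16000 / 300000000 = 53.3333 μs.
Transmission budget = 90.2 − 53.3333 = 36.8667 μs.
R ≥ L / t_tx = 320 bits / 3.68667e-05 s = 8.680 Mbps.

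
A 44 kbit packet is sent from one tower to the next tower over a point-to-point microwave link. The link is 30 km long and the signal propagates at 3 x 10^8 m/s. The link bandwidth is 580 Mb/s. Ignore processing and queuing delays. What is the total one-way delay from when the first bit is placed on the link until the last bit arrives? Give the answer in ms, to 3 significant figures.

L = 44000 bits.
Transmission delay = L/R = 44000 / 580000000 = 0.0758621 ms.
Propagation delay = d/s = 30000 m / 300000000 m/s = 0.1 ms.
Total = 0.176 ms.

0.176 ms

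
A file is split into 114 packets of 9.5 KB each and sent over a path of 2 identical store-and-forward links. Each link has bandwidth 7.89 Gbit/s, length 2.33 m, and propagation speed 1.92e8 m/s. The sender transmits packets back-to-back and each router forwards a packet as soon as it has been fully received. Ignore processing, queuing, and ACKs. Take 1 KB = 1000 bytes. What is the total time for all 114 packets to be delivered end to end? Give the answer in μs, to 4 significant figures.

Per-hop transmission t_tx = L/R = 76000/7890000000 = 9.63245 μs.
Per-hop propagation t_prop = 2.33/192000000 = 0.0121354 μs.
Pipeline fill: first packet needs 2·t_tx to clear all hops; remaining 113 packets each add one t_tx.
Total = (2+114-1)·t_tx + 2·t_prop = 115·9.63245 + 2·0.0121354 = 1108 μs.

1108 μs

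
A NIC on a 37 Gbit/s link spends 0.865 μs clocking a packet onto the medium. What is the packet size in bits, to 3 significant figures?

L = R × t_tx = 37000000000 b/s × 8.65e-07 s = 32005 bits.

32000 bits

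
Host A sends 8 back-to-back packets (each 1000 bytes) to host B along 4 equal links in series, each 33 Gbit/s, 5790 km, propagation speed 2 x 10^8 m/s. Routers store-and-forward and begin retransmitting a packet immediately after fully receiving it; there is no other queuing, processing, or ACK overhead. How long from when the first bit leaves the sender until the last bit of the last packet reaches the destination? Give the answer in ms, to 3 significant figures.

116 ms

Per-hop transmission t_tx = L/R = 8000/33000000000 = 0.000242424 ms.
Per-hop propagation t_prop = 5790000/200000000 = 28.95 ms.
Pipeline fill: first packet needs 4·t_tx to clear all hops; remaining 7 packets each add one t_tx.
Total = (4+8-1)·t_tx + 4·t_prop = 11·0.000242424 + 4·28.95 = 116 ms.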